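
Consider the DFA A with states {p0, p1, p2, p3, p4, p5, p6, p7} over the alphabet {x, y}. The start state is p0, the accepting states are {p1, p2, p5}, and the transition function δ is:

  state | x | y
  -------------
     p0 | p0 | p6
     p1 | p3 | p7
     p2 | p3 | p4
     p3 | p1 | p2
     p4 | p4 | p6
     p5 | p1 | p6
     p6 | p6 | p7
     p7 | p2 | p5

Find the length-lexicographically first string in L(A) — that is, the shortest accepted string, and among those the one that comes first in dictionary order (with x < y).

A breadth-first search from p0 reaches an accepting state first via the path p0 → p6 → p7 → p2 on input yyx.
No string of length < 3 is accepted (BFS exhausts all shorter strings without reaching an accepting state), and yyx is the lexicographically least accepting string of length 3.

yyx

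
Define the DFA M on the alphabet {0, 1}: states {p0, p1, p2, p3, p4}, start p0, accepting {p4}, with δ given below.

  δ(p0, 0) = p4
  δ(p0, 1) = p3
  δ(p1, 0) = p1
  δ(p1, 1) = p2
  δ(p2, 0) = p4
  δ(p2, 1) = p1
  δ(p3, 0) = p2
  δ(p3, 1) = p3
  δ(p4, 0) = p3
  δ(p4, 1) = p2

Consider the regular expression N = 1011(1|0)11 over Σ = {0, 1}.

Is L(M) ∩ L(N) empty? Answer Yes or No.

Converting the expression N to a DFA (subset construction, then merging equivalent states) gives the minimal DFA with states {n0, n1, n2, n3, n4, n5, n6, n7, n8}, start state n0, accepting states {n8} and transitions n0: 0→n1, 1→n2; n1: 0→n1, 1→n1; n2: 0→n3, 1→n1; n3: 0→n1, 1→n4; n4: 0→n1, 1→n5; n5: 0→n6, 1→n6; n6: 0→n1, 1→n7; n7: 0→n1, 1→n8; n8: 0→n1, 1→n1.
Exploring the product automaton M × N from the start pair (p0, n0), following both machines on each input symbol, reaches 13 state pairs: (p0, n0), (p4, n1), (p3, n2), (p3, n1), (p2, n1), (p2, n3), (p1, n1), (p1, n4), (p2, n5), (p4, n6), (p1, n6), (p2, n7), (p1, n8).
M accepts in {p4} and N accepts in {n8}; no reachable pair has both components accepting, so no string drives both machines to acceptance simultaneously and L(M) ∩ L(N) = ∅.
So no string is accepted by both, and the intersection is empty.

Yes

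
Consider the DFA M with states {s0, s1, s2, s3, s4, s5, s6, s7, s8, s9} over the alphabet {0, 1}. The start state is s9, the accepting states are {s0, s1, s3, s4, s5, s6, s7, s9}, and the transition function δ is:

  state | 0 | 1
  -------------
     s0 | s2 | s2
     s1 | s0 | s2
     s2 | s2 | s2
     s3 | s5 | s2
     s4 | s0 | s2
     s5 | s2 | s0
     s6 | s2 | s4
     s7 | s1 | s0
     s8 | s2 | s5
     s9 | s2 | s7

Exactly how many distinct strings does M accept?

The useful subgraph on states {s0, s1, s7, s9} is acyclic, so L(M) is finite; the longest accepting path visits 4 useful states, giving maximum string length 3.
Counting accepting paths from s9 by length: 1 of length 0, 1 of length 1, 2 of length 2, 1 of length 3. Total 5.

5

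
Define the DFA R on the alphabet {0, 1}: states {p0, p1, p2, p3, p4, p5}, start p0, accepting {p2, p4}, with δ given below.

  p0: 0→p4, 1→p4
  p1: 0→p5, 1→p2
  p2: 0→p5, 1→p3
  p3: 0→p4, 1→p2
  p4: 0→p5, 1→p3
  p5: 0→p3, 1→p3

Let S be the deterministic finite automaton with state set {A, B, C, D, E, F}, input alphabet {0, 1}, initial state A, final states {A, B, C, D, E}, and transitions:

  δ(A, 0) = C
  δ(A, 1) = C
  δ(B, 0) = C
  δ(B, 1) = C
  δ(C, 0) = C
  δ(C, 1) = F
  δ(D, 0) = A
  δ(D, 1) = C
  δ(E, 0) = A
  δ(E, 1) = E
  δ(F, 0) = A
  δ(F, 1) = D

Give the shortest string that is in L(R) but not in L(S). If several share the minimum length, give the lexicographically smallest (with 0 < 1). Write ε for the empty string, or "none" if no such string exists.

The string 0001 is accepted by R but not by S.
No shorter string lies in the difference, and 0001 is the lexicographically first length-4 string in L(R) \ L(S).

0001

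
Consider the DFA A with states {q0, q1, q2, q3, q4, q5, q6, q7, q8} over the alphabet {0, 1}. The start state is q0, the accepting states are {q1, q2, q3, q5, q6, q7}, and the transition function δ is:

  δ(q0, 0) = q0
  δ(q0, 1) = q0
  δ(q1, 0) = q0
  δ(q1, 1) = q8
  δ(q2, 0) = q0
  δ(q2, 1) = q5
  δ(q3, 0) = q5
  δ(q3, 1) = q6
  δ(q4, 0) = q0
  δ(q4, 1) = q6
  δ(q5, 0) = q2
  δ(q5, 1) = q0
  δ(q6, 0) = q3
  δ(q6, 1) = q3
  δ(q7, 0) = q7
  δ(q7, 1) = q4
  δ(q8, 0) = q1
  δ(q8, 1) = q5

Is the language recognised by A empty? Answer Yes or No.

The states reachable from the start state are {q0}.
None of the accepting states {q1, q2, q3, q5, q6, q7} is reachable, so no string is accepted and L(A) = ∅.

Yes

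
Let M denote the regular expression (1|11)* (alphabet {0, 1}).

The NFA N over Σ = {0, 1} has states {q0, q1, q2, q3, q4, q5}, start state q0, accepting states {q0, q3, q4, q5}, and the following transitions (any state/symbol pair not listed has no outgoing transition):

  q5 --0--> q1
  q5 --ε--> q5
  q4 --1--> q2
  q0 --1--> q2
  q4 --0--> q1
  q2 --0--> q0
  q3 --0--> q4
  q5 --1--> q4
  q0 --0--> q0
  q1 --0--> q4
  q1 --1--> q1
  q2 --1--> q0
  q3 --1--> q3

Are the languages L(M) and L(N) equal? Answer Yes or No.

No

The string 1 is accepted by M but rejected by N.
So L(M) ≠ L(N).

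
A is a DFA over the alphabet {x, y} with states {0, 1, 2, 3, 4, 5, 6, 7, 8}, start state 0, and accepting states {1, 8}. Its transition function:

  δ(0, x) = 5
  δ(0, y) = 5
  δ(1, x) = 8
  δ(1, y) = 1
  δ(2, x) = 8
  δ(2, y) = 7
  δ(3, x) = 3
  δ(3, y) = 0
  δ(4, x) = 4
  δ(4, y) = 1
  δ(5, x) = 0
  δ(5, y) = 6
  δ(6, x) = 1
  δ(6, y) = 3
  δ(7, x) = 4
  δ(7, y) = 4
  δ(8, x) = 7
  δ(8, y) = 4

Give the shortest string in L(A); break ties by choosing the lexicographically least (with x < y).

xyx

A breadth-first search from 0 reaches an accepting state first via the path 0 → 5 → 6 → 1 on input xyx.
No string of length < 3 is accepted (BFS exhausts all shorter strings without reaching an accepting state), and xyx is the lexicographically least accepting string of length 3.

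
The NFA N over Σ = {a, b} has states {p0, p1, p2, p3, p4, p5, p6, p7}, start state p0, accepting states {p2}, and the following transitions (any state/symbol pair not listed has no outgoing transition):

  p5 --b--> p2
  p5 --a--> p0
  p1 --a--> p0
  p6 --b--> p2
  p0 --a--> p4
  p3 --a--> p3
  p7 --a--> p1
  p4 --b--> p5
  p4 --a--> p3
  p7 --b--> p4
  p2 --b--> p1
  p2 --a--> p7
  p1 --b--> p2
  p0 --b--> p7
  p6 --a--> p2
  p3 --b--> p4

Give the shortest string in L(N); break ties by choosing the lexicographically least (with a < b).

abb

A breadth-first search from p0 reaches an accepting state first via the path p0 → p4 → p5 → p2 on input abb.
No string of length < 3 is accepted (BFS exhausts all shorter strings without reaching an accepting state), and abb is the lexicographically least accepting string of length 3.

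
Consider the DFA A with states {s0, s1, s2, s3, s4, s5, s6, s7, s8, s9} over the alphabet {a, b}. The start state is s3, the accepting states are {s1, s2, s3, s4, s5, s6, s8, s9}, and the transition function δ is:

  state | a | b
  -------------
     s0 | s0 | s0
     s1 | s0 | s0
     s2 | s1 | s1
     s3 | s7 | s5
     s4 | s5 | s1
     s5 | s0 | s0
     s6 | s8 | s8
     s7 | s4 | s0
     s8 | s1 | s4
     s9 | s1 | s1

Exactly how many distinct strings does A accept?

5

The useful subgraph on states {s1, s3, s4, s5, s7} is acyclic, so L(A) is finite; the longest accepting path visits 4 useful states, giving maximum string length 3.
Counting accepting paths from s3 by length: 1 of length 0, 1 of length 1, 1 of length 2, 2 of length 3. Total 5.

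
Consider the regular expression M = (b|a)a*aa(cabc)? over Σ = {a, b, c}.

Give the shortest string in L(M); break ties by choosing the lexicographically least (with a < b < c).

By inspection of the expression, no string of length less than 3 matches, and aaa is the lexicographically first match of length 3.

aaa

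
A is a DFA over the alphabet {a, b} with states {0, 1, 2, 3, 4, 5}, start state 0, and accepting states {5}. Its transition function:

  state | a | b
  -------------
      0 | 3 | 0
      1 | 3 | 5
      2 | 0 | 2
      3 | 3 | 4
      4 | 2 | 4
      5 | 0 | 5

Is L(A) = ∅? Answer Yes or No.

Yes

The states reachable from the start state are {0, 2, 3, 4}.
None of the accepting states {5} is reachable, so no string is accepted and L(A) = ∅.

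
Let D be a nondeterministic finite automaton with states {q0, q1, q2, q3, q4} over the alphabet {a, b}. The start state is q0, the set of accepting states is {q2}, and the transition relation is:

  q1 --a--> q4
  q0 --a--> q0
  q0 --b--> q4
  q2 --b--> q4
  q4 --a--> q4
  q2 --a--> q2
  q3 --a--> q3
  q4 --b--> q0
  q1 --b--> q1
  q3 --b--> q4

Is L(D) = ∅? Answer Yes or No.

Yes

The states reachable from the start state are {q0, q4}.
None of the accepting states {q2} is reachable, so no string is accepted and L(D) = ∅.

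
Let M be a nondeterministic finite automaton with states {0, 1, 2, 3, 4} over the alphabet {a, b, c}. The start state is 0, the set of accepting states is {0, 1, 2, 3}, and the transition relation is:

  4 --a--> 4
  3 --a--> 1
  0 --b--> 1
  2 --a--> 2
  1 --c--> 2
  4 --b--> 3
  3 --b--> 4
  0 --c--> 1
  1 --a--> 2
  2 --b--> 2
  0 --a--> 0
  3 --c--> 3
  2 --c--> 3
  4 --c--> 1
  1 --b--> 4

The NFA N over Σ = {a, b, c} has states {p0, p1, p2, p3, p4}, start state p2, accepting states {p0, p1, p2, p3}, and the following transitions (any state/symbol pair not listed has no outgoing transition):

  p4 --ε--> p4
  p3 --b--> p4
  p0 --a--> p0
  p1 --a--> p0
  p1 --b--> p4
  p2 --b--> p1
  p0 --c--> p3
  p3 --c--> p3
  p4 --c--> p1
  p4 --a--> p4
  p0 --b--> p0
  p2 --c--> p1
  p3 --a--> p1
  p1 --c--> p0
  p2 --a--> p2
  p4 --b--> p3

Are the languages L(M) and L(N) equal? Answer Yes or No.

Yes

Exploring the product automaton M × N from the start pair (0, p2), following both machines on each input symbol, reaches 5 state pairs: (0, p2), (1, p1), (2, p0), (4, p4), (3, p3).
M accepts in {0, 1, 2, 3} and N accepts in {p0, p1, p2, p3}. In every reachable pair the two components are either both accepting — (0, p2), (1, p1), (2, p0), (3, p3) — or both non-accepting, so no string is accepted by exactly one of the machines: L(M) \ L(N) and L(N) \ L(M) are both empty.
Hence every string is accepted by M iff it is accepted by N, and the two languages coincide.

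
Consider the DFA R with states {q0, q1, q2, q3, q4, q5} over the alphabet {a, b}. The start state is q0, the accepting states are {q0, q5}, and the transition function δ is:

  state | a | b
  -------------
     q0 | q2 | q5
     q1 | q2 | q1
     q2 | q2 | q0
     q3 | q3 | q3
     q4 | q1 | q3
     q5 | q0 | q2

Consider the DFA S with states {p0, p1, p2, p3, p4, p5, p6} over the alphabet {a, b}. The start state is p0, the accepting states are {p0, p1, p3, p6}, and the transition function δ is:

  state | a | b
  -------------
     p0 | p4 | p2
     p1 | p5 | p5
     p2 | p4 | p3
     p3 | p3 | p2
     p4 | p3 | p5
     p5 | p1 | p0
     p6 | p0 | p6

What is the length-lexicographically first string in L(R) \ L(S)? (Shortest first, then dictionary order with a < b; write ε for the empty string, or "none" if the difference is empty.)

The string b is accepted by R but not by S.
No shorter string lies in the difference, and b is the lexicographically first length-1 string in L(R) \ L(S).

b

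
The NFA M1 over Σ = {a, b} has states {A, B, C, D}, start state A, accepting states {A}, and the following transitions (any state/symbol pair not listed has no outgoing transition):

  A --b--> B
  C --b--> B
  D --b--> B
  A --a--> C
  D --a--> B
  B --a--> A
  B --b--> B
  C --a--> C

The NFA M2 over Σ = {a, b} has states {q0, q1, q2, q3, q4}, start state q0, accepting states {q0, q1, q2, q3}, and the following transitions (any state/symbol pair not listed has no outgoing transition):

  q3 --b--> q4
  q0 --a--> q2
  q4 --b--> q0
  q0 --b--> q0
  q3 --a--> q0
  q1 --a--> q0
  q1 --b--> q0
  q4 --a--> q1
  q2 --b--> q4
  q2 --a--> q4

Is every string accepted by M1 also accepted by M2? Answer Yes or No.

Yes

Exploring the product automaton M1 × M2 from the start pair (A, q0), following both machines on each input symbol, reaches 9 state pairs: (A, q0), (C, q2), (B, q0), (C, q4), (B, q4), (A, q2), (C, q1), (A, q1), (C, q0).
M1 accepts in {A} and M2 accepts in {q0, q1, q2, q3}. The reachable pairs whose M1-component is accepting are (A, q0), (A, q2), (A, q1); in each of them the M2-component is accepting too, so the product for L(M1) \ L(M2) (M1-component accepting, M2-component rejecting) has no reachable accepting pair and the difference is empty.
Hence every string in L(M1) is also in L(M2).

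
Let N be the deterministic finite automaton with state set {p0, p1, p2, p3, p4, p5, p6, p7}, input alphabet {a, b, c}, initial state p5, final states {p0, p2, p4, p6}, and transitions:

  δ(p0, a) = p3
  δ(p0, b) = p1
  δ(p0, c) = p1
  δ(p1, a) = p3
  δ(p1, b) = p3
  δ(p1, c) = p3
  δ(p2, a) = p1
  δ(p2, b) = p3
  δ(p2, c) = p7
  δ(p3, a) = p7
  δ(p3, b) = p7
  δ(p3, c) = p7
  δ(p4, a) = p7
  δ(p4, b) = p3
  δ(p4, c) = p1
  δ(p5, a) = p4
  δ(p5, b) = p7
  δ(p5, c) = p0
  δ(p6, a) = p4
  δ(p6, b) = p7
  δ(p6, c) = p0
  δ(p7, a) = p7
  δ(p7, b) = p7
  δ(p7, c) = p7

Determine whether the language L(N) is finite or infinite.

finite

The useful states (reachable from p5 and able to reach an accepting state) are {p0, p4, p5}.
Restricted to these states the transition graph has no cycle, so every accepting path has bounded length and L is finite.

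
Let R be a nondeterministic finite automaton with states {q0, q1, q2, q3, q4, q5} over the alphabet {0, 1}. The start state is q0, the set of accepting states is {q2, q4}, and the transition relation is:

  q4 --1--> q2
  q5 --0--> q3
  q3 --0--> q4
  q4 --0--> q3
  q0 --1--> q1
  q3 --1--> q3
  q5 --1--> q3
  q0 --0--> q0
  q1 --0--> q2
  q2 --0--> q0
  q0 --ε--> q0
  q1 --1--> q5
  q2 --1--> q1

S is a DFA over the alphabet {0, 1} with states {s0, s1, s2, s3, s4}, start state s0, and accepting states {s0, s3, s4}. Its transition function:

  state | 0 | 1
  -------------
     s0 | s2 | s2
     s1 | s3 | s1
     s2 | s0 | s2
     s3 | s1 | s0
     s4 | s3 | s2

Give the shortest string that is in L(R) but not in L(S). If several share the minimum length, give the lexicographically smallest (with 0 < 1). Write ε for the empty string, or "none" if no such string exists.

The string 1100 is accepted by R but not by S.
No shorter string lies in the difference, and 1100 is the lexicographically first length-4 string in L(R) \ L(S).

1100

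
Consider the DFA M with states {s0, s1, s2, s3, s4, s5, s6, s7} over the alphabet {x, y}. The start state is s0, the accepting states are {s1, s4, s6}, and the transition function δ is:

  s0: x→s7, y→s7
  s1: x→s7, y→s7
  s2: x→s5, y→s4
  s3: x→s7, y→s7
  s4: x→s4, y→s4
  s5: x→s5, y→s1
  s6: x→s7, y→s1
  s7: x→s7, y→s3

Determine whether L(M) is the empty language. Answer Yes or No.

The states reachable from the start state are {s0, s3, s7}.
None of the accepting states {s1, s4, s6} is reachable, so no string is accepted and L(M) = ∅.

Yes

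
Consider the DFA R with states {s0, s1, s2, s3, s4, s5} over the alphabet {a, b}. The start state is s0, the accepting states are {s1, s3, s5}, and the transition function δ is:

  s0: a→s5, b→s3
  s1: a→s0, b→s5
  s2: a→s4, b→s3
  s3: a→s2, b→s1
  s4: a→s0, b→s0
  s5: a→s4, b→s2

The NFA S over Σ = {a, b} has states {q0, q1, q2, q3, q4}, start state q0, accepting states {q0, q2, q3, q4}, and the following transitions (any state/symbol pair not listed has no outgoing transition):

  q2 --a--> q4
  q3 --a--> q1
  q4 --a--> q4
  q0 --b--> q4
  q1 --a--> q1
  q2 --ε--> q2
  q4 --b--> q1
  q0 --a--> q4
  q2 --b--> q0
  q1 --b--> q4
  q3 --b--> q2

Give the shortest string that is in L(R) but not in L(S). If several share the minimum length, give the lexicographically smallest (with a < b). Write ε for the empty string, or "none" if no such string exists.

The string bb is accepted by R but not by S.
No shorter string lies in the difference, and bb is the lexicographically first length-2 string in L(R) \ L(S).

bb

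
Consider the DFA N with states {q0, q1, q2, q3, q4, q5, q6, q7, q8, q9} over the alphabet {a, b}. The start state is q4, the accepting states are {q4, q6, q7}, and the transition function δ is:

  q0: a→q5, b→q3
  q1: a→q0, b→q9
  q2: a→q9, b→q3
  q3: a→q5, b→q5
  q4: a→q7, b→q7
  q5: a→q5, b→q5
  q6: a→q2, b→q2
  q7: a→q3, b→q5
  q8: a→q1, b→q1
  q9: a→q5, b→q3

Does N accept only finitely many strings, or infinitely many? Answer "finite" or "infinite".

finite

The useful states (reachable from q4 and able to reach an accepting state) are {q4, q7}.
Restricted to these states the transition graph has no cycle, so every accepting path has bounded length and L is finite.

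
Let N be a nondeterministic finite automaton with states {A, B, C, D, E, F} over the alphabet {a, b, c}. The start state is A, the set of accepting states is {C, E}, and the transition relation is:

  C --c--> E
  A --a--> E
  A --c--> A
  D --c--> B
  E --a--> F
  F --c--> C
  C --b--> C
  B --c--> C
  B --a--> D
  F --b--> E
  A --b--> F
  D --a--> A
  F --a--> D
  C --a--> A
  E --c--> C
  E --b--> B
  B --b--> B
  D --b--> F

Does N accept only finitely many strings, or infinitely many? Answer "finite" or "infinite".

infinite

State A is reachable from the start and can reach an accepting state, and it lies on the cycle A → A.
Traversing that cycle any number of times yields accepted strings of unbounded length, so the language is infinite.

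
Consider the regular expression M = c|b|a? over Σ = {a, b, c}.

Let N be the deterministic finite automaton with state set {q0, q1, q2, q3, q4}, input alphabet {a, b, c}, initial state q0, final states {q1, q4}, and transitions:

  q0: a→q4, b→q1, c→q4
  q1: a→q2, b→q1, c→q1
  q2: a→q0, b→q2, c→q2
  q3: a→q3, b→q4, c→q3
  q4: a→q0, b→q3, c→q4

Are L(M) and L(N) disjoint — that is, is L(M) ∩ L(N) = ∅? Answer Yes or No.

The string a is accepted by both M and N.
Hence L(M) ∩ L(N) ≠ ∅.

No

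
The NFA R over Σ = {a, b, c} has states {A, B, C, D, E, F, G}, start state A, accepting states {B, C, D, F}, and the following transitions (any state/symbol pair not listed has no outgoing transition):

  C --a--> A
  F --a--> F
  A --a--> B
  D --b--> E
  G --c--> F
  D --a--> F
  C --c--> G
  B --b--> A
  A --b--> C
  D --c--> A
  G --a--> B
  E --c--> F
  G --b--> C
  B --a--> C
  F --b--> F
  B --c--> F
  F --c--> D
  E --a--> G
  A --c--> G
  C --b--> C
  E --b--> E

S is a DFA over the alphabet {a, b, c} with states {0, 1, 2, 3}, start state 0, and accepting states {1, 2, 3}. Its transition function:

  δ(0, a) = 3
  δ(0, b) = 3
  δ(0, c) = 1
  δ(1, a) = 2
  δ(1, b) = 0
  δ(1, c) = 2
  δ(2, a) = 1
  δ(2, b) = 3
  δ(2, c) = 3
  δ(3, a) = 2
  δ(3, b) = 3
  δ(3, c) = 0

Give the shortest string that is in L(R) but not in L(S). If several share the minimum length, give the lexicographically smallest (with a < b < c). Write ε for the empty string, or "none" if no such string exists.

The string ac is accepted by R but not by S.
No shorter string lies in the difference, and ac is the lexicographically first length-2 string in L(R) \ L(S).

ac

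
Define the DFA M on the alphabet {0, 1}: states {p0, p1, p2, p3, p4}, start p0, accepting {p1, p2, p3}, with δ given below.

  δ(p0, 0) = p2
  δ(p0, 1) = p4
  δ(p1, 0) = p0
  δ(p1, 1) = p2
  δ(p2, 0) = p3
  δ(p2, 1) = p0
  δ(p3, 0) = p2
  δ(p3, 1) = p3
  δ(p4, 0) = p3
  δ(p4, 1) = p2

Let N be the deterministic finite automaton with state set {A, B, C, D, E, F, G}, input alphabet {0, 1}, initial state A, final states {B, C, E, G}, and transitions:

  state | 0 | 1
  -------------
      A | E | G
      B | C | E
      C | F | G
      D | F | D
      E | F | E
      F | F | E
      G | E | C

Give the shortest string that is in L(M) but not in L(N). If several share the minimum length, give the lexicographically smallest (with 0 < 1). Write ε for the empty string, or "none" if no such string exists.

00

The string 00 is accepted by M but not by N.
No shorter string lies in the difference, and 00 is the lexicographically first length-2 string in L(M) \ L(N).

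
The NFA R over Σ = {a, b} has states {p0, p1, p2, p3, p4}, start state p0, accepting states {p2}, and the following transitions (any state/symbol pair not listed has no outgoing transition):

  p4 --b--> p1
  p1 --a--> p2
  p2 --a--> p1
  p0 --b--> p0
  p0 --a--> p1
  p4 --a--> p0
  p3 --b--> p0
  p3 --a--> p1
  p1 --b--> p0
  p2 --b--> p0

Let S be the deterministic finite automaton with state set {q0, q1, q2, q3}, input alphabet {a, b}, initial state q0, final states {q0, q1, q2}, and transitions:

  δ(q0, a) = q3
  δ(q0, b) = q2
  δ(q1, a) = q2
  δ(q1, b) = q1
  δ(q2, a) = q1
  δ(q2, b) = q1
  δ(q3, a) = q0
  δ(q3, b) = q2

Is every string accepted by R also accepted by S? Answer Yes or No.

Yes

Exploring the product automaton R × S from the start pair (p0, q0), following both machines on each input symbol, reaches 9 state pairs: (p0, q0), (p1, q3), (p0, q2), (p2, q0), (p1, q1), (p0, q1), (p2, q2), (p1, q2), (p2, q1).
R accepts in {p2} and S accepts in {q0, q1, q2}. The reachable pairs whose R-component is accepting are (p2, q0), (p2, q2), (p2, q1); in each of them the S-component is accepting too, so the product for L(R) \ L(S) (R-component accepting, S-component rejecting) has no reachable accepting pair and the difference is empty.
Hence every string in L(R) is also in L(S).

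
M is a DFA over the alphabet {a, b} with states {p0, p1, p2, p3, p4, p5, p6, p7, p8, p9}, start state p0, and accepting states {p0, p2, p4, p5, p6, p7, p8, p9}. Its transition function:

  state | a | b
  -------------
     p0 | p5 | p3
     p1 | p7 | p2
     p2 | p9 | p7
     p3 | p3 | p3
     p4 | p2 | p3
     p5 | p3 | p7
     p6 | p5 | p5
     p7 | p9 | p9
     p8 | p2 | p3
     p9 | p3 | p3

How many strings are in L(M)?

The useful subgraph on states {p0, p5, p7, p9} is acyclic, so L(M) is finite; the longest accepting path visits 4 useful states, giving maximum string length 3.
Counting accepting paths from p0 by length: 1 of length 0, 1 of length 1, 1 of length 2, 2 of length 3. Total 5.

5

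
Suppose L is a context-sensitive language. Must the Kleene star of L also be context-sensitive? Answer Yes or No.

Yes

An LBA guesses a factorisation of the input into blocks (marking block boundaries on a second track) and verifies each block with the LBA for L; this uses no space beyond the input, so L* is context-sensitive.
So the context-sensitive languages are closed under Kleene star.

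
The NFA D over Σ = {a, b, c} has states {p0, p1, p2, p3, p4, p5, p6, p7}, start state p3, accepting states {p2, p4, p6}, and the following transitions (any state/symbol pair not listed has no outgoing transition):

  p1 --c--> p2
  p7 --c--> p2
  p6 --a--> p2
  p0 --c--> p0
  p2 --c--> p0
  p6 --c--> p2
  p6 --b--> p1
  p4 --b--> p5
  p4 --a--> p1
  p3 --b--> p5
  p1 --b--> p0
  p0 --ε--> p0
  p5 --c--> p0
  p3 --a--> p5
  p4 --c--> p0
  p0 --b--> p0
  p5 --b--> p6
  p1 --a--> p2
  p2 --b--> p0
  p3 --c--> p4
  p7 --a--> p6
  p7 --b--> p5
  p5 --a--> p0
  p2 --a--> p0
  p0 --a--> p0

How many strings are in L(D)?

18

The useful subgraph on states {p1, p2, p3, p4, p5, p6} is acyclic, so L(D) is finite; the longest accepting path visits 6 useful states, giving maximum string length 5.
Counting accepting paths from p3 by length: 1 of length 1, 2 of length 2, 7 of length 3, 6 of length 4, 2 of length 5. Total 18.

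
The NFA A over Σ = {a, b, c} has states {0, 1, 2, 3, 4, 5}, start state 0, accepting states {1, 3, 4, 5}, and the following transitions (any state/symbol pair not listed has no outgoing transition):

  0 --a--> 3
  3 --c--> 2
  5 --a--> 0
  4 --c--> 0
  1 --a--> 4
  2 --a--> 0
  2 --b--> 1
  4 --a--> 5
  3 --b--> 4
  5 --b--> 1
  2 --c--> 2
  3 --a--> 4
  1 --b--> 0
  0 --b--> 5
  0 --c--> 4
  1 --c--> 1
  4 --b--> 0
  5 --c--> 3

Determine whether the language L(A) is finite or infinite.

infinite

State 0 is reachable from the start and can reach an accepting state, and it lies on the cycle 0 → 3 → 2 → 0.
Traversing that cycle any number of times yields accepted strings of unbounded length, so the language is infinite.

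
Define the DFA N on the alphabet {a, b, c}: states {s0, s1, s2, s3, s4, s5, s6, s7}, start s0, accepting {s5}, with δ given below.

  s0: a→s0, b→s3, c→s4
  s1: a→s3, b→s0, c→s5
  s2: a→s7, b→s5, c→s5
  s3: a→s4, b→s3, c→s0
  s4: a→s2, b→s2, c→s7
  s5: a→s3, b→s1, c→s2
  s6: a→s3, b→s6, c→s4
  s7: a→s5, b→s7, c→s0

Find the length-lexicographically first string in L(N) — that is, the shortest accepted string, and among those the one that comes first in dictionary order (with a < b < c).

A breadth-first search from s0 reaches an accepting state first via the path s0 → s4 → s2 → s5 on input cab.
No string of length < 3 is accepted (BFS exhausts all shorter strings without reaching an accepting state), and cab is the lexicographically least accepting string of length 3.

cab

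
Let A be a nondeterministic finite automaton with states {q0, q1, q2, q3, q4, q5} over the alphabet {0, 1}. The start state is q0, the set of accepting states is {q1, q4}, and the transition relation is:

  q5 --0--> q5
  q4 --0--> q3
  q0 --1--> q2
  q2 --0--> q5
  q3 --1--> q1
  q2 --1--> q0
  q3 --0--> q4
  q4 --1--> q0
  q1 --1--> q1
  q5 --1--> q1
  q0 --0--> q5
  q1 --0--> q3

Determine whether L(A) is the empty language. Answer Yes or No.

No

The string 01 is accepted: the run q0 → q5 → q1 ends in the accepting state q1.
Since at least one string is accepted, L(A) is not empty.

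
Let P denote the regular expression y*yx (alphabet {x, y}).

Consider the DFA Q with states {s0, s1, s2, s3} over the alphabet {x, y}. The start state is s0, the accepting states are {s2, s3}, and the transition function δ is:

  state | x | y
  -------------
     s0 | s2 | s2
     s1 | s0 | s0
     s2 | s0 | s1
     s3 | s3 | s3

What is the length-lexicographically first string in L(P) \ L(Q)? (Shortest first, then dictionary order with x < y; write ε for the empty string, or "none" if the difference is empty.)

yx

The string yx is accepted by P but not by Q.
No shorter string lies in the difference, and yx is the lexicographically first length-2 string in L(P) \ L(Q).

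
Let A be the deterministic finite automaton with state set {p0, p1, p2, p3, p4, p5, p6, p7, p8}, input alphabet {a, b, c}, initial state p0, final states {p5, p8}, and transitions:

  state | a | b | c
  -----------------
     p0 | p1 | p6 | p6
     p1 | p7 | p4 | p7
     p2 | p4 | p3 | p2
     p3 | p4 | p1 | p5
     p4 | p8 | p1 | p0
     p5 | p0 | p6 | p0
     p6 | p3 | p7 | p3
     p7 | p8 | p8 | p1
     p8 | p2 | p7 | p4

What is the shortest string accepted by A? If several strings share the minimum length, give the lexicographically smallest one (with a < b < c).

A breadth-first search from p0 reaches an accepting state first via the path p0 → p1 → p7 → p8 on input aaa.
No string of length < 3 is accepted (BFS exhausts all shorter strings without reaching an accepting state), and aaa is the lexicographically least accepting string of length 3.

aaa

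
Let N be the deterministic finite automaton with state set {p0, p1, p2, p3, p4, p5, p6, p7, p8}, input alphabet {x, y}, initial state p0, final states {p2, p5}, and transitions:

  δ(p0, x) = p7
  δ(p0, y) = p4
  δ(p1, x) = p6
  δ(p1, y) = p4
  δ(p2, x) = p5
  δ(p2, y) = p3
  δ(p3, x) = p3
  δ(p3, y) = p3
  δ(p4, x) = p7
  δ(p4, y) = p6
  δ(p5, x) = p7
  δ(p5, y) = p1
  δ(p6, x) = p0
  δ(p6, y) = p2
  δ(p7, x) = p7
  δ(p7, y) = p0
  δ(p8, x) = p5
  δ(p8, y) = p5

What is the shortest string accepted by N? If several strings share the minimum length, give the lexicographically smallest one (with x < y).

A breadth-first search from p0 reaches an accepting state first via the path p0 → p4 → p6 → p2 on input yyy.
No string of length < 3 is accepted (BFS exhausts all shorter strings without reaching an accepting state), and yyy is the lexicographically least accepting string of length 3.

yyy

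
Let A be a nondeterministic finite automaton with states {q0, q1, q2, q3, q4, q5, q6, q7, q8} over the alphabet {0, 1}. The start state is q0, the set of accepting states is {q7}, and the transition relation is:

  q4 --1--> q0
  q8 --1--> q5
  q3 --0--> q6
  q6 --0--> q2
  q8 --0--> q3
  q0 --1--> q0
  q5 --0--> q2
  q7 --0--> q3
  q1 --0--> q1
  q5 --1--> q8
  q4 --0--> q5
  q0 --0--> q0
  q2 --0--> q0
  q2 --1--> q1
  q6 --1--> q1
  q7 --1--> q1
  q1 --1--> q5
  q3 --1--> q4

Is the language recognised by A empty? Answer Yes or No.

Yes

The states reachable from the start state are {q0}.
None of the accepting states {q7} is reachable, so no string is accepted and L(A) = ∅.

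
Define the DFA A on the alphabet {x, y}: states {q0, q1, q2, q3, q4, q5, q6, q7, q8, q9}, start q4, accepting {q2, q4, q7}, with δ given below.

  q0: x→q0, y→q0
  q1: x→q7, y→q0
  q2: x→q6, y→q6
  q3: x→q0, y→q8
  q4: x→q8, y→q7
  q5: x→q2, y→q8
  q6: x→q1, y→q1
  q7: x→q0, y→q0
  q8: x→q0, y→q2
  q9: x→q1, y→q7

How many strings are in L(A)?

7

The useful subgraph on states {q1, q2, q4, q6, q7, q8} is acyclic, so L(A) is finite; the longest accepting path visits 6 useful states, giving maximum string length 5.
Counting accepting paths from q4 by length: 1 of length 0, 1 of length 1, 1 of length 2, 4 of length 5. Total 7.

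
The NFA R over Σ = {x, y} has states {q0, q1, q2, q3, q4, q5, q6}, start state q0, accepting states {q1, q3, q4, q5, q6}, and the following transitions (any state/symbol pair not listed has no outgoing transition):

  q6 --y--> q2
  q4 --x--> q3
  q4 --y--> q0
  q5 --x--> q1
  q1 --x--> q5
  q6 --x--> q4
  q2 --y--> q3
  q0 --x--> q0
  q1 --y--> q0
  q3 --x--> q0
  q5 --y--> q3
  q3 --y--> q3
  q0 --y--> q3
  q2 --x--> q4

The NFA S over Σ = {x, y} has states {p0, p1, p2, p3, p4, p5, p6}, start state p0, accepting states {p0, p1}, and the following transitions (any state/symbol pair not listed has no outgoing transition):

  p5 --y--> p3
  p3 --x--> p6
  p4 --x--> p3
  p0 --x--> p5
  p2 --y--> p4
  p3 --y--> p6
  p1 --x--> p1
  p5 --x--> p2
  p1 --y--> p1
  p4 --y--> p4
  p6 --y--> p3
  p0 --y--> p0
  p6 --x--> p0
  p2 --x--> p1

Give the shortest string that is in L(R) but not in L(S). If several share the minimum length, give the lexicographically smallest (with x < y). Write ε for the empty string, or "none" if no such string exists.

The string xy is accepted by R but not by S.
No shorter string lies in the difference, and xy is the lexicographically first length-2 string in L(R) \ L(S).

xy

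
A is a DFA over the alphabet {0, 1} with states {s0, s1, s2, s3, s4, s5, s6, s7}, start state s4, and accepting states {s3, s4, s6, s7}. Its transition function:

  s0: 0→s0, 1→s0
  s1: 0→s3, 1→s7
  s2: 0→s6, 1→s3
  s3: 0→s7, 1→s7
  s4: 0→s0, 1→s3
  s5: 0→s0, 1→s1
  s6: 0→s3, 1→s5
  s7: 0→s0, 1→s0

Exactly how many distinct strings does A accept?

The useful subgraph on states {s3, s4, s7} is acyclic, so L(A) is finite; the longest accepting path visits 3 useful states, giving maximum string length 2.
Counting accepting paths from s4 by length: 1 of length 0, 1 of length 1, 2 of length 2. Total 4.

4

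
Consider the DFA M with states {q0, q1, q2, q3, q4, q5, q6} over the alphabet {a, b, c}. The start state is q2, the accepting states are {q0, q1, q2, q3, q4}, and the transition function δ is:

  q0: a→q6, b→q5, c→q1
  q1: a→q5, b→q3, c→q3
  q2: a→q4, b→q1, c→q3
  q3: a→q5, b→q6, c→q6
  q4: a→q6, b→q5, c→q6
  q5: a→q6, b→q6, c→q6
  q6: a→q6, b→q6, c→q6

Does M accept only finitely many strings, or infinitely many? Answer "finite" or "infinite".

The useful states (reachable from q2 and able to reach an accepting state) are {q1, q2, q3, q4}.
Restricted to these states the transition graph has no cycle, so every accepting path has bounded length and L is finite.

finite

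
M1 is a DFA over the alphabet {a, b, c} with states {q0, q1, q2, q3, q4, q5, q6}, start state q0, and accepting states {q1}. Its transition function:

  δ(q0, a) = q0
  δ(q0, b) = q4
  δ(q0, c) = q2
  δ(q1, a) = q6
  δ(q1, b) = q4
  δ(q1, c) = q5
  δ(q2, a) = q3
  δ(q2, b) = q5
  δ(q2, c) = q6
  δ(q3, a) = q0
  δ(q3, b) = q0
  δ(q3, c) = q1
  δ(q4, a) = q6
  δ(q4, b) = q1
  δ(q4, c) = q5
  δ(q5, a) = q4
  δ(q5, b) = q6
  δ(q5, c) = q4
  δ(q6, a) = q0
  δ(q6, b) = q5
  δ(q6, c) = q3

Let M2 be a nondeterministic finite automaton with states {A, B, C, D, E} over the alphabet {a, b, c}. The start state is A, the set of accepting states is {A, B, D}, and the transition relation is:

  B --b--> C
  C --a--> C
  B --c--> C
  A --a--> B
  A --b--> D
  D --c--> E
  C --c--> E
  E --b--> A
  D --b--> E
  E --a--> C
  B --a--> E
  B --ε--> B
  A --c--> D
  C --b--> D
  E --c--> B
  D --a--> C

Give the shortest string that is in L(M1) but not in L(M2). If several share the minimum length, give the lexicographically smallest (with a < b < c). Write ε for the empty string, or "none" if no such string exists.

bb

The string bb is accepted by M1 but not by M2.
No shorter string lies in the difference, and bb is the lexicographically first length-2 string in L(M1) \ L(M2).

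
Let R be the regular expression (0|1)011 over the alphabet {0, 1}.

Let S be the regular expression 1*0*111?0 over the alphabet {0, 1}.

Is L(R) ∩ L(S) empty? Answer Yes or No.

Yes

Converting the expression R to a DFA (subset construction, then merging equivalent states) gives the minimal DFA with states {r0, r1, r2, r3, r4, r5}, start state r0, accepting states {r5} and transitions r0: 0→r1, 1→r1; r1: 0→r2, 1→r3; r2: 0→r3, 1→r4; r3: 0→r3, 1→r3; r4: 0→r3, 1→r5; r5: 0→r3, 1→r3.
Converting the expression S to a DFA (subset construction, then merging equivalent states) gives the minimal DFA with states {s0, s1, s2, s3, s4, s5, s6, s7, s8, s9}, start state s0, accepting states {s7, s8} and transitions s0: 0→s1, 1→s2; s1: 0→s1, 1→s3; s2: 0→s1, 1→s4; s3: 0→s5, 1→s6; s4: 0→s7, 1→s4; s5: 0→s5, 1→s5; s6: 0→s8, 1→s9; s7: 0→s1, 1→s3; s8: 0→s5, 1→s5; s9: 0→s8, 1→s5.
Exploring the product automaton R × S from the start pair (r0, s0), following both machines on each input symbol, reaches 14 state pairs: (r0, s0), (r1, s1), (r1, s2), (r2, s1), (r3, s3), (r3, s4), (r3, s1), (r4, s3), (r3, s5), (r3, s6), (r3, s7), (r5, s6), (r3, s8), (r3, s9).
R accepts in {r5} and S accepts in {s7, s8}; no reachable pair has both components accepting, so no string drives both machines to acceptance simultaneously and L(R) ∩ L(S) = ∅.
So no string is accepted by both, and the intersection is empty.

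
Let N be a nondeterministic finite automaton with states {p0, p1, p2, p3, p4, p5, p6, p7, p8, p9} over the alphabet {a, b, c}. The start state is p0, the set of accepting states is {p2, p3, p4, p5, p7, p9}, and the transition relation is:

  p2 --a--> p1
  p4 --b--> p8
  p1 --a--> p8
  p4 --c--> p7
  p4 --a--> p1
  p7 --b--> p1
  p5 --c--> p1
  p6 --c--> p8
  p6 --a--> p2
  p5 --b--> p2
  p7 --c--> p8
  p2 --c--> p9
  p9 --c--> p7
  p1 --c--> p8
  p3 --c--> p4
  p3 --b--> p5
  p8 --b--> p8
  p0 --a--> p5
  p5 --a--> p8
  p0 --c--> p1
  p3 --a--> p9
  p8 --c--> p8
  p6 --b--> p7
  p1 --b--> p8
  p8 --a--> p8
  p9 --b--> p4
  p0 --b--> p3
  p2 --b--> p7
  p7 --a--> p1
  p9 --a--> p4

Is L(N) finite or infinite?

The useful states (reachable from p0 and able to reach an accepting state) are {p0, p2, p3, p4, p5, p7, p9}.
Restricted to these states the transition graph has no cycle, so every accepting path has bounded length and L is finite.

finite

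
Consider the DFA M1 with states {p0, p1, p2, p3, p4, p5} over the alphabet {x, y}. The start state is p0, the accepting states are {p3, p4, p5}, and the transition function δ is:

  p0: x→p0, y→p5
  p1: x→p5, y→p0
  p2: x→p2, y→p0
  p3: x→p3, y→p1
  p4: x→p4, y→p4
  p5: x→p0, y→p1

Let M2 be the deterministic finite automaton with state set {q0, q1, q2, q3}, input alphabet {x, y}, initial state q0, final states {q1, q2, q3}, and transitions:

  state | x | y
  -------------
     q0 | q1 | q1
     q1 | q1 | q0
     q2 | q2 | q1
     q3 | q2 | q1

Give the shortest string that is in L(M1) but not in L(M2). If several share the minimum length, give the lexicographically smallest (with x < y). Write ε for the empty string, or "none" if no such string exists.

xy

The string xy is accepted by M1 but not by M2.
No shorter string lies in the difference, and xy is the lexicographically first length-2 string in L(M1) \ L(M2).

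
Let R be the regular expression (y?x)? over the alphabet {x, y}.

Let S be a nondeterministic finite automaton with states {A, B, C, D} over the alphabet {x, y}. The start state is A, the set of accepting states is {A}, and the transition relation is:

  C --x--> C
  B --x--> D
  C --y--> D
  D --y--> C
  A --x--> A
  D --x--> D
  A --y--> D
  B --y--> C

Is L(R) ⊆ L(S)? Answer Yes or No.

No

The string yx is in L(R) but not in L(S).
So L(R) ⊄ L(S).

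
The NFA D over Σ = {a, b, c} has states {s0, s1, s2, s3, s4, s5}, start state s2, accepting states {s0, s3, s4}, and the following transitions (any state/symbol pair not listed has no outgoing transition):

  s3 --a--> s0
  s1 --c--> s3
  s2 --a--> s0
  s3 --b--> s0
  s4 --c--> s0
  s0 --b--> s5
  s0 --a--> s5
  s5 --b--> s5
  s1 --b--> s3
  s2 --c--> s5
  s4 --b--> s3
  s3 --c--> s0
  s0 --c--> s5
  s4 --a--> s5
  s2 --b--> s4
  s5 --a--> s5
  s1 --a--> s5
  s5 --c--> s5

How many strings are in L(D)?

The useful subgraph on states {s0, s2, s3, s4} is acyclic, so L(D) is finite; the longest accepting path visits 4 useful states, giving maximum string length 3.
Counting accepting paths from s2 by length: 2 of length 1, 2 of length 2, 3 of length 3. Total 7.

7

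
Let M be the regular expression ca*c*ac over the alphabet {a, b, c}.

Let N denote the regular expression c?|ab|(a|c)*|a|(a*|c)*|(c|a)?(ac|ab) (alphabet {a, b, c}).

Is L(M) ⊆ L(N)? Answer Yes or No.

Converting the expression M to a DFA (subset construction, then merging equivalent states) gives the minimal DFA with states {m0, m1, m2, m3, m4, m5, m6, m7}, start state m0, accepting states {m5, m7} and transitions m0: a→m1, b→m1, c→m2; m1: a→m1, b→m1, c→m1; m2: a→m3, b→m1, c→m4; m3: a→m3, b→m1, c→m5; m4: a→m6, b→m1, c→m4; m5: a→m6, b→m1, c→m4; m6: a→m1, b→m1, c→m7; m7: a→m1, b→m1, c→m1.
Converting the expression N to a DFA (subset construction, then merging equivalent states) gives the minimal DFA with states {n0, n1, n2, n3, n4, n5, n6}, start state n0, accepting states {n0, n1, n3, n4, n5, n6} and transitions n0: a→n1, b→n2, c→n3; n1: a→n4, b→n5, c→n6; n2: a→n2, b→n2, c→n2; n3: a→n4, b→n2, c→n6; n4: a→n6, b→n5, c→n6; n5: a→n2, b→n2, c→n2; n6: a→n6, b→n2, c→n6.
Exploring the product automaton M × N from the start pair (m0, n0), following both machines on each input symbol, reaches 13 state pairs: (m0, n0), (m1, n1), (m1, n2), (m2, n3), (m1, n4), (m1, n5), (m1, n6), (m3, n4), (m4, n6), (m3, n6), (m5, n6), (m6, n6), (m7, n6).
M accepts in {m5, m7} and N accepts in {n0, n1, n3, n4, n5, n6}. The reachable pairs whose M-component is accepting are (m5, n6), (m7, n6); in each of them the N-component is accepting too, so the product for L(M) \ L(N) (M-component accepting, N-component rejecting) has no reachable accepting pair and the difference is empty.
Hence every string in L(M) is also in L(N).

Yes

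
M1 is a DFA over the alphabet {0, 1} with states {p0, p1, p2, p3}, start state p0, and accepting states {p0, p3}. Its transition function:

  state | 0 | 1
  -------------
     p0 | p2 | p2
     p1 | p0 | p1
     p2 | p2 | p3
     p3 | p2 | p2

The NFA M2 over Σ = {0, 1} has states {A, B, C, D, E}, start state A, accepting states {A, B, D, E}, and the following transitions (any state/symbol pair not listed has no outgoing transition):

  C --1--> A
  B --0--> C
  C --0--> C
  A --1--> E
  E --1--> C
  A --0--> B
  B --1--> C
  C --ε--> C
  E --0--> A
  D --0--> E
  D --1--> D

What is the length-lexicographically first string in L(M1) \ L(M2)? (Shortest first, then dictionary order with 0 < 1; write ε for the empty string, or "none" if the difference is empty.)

The string 01 is accepted by M1 but not by M2.
No shorter string lies in the difference, and 01 is the lexicographically first length-2 string in L(M1) \ L(M2).

01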